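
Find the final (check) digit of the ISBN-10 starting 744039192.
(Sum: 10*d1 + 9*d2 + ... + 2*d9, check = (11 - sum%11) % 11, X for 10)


Weighted sum: 236
236 mod 11 = 5

Check digit: 6


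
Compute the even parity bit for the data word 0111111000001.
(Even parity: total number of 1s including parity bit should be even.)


Number of 1s in data: 7
Parity bit: 1

1


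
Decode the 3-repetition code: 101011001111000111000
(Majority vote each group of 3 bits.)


Groups: 101, 011, 001, 111, 000, 111, 000
Majority votes: 1101010

1101010


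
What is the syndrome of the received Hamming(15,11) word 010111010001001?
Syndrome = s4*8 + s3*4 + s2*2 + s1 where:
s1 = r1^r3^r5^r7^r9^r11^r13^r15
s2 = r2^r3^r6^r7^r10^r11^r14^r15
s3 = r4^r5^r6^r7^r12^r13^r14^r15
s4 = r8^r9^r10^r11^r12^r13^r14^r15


s1=0, s2=1, s3=1, s4=1

Syndrome = 14 (error at position 14)


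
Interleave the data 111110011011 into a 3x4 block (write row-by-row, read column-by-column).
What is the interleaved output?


Matrix:
  1111
  1001
  1011
Read columns: 111100101111

111100101111


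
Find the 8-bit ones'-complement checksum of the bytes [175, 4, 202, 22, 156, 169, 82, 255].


Sum = 1065 mod 256 = 41
Complement = 214

214


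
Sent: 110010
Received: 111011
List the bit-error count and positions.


XOR: 001001

2 error(s) at position(s): 2, 5


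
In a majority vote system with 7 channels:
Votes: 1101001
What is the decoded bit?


Ones: 4 out of 7
Threshold: 4

1 (4/7 voted 1)


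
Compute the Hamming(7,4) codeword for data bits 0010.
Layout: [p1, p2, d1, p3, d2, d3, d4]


Parity bits: p1=0, p2=1, p3=1

0101010


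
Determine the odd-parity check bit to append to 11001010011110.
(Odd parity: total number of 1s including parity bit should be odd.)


Number of 1s in data: 8
Parity bit: 1

1


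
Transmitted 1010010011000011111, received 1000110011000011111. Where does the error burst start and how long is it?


XOR: 0010100000000000000

Burst at position 2, length 3


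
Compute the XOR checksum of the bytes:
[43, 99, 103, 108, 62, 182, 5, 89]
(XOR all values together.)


XOR chain: 43 ^ 99 ^ 103 ^ 108 ^ 62 ^ 182 ^ 5 ^ 89 = 151

151


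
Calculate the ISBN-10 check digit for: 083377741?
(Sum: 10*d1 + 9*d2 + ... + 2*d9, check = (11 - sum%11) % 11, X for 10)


Weighted sum: 236
236 mod 11 = 5

Check digit: 6


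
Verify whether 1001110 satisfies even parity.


Number of 1s: 4

Yes, parity is correct (4 ones)


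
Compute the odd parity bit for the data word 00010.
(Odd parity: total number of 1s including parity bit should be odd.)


Number of 1s in data: 1
Parity bit: 0

0


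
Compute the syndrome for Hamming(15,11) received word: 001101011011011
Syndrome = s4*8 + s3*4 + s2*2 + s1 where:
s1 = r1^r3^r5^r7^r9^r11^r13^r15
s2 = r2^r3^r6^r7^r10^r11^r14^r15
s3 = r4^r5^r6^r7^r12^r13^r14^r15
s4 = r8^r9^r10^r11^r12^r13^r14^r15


s1=0, s2=1, s3=1, s4=0

Syndrome = 6 (error at position 6)


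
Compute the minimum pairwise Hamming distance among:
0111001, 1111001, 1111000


Comparing all pairs, minimum distance: 1
Can detect 0 errors, correct 0 errors

1


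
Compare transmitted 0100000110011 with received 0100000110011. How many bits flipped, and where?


XOR: 0000000000000

0 errors (received matches sent)


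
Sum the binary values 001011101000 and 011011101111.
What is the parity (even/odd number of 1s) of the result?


001011101000 = 744
011011101111 = 1775
Sum = 2519 = 100111010111
1s count = 8

even parity (8 ones in 100111010111)


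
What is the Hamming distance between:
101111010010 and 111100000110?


XOR: 010011010100
Count of 1s: 5

5


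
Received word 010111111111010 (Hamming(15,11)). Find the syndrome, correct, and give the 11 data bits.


Syndrome = 0: no error detected

Data: 01111111010 (no errors)


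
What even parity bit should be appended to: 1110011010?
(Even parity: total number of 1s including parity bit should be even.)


Number of 1s in data: 6
Parity bit: 0

0


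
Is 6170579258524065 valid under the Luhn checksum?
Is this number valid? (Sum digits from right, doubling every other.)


Luhn sum = 56
56 mod 10 = 6

Invalid (Luhn sum mod 10 = 6)


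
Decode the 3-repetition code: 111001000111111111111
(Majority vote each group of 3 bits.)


Groups: 111, 001, 000, 111, 111, 111, 111
Majority votes: 1001111

1001111


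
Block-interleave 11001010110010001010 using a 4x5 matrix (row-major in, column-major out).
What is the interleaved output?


Matrix:
  11001
  01011
  00100
  01010
Read columns: 10001101001001011100

10001101001001011100


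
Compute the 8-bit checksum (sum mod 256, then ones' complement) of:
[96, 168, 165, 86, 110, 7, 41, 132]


Sum = 805 mod 256 = 37
Complement = 218

218


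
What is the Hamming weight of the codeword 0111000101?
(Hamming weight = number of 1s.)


Counting 1s in 0111000101

5


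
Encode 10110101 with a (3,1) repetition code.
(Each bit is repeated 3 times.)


Each bit -> 3 copies

111000111111000111000111


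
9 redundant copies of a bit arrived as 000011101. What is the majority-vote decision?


Ones: 4 out of 9
Threshold: 5

0 (4/9 voted 1)


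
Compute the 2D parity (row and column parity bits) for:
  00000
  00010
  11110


Row parities: 010
Column parities: 11100

Row P: 010, Col P: 11100, Corner: 1


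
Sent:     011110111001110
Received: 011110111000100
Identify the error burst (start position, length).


XOR: 000000000001010

Burst at position 11, length 3


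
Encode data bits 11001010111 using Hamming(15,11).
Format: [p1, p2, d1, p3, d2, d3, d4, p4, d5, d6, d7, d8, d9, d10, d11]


Parity bits: p1=0, p2=0, p3=0, p4=1

001010011010111


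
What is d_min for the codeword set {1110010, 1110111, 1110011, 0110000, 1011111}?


Comparing all pairs, minimum distance: 1
Can detect 0 errors, correct 0 errors

1


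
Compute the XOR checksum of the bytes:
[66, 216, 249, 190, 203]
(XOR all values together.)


XOR chain: 66 ^ 216 ^ 249 ^ 190 ^ 203 = 22

22


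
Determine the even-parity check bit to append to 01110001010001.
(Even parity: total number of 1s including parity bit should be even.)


Number of 1s in data: 6
Parity bit: 0

0


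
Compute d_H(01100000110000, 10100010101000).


XOR: 11000010011000
Count of 1s: 5

5


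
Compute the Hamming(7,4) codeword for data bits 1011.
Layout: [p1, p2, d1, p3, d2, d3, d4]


Parity bits: p1=0, p2=1, p3=0

0110011


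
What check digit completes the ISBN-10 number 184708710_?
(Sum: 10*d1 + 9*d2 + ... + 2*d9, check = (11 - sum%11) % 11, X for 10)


Weighted sum: 234
234 mod 11 = 3

Check digit: 8


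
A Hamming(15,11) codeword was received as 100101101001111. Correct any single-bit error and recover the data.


Syndrome = 13: error at position 13

Data: 00111001011 (corrected bit 13)


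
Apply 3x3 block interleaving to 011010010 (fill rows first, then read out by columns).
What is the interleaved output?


Matrix:
  011
  010
  010
Read columns: 000111100

000111100


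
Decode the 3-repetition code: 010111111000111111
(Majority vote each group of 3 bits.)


Groups: 010, 111, 111, 000, 111, 111
Majority votes: 011011

011011


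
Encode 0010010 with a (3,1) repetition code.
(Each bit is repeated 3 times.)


Each bit -> 3 copies

000000111000000111000


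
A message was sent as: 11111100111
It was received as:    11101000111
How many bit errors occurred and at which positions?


XOR: 00010100000

2 error(s) at position(s): 3, 5


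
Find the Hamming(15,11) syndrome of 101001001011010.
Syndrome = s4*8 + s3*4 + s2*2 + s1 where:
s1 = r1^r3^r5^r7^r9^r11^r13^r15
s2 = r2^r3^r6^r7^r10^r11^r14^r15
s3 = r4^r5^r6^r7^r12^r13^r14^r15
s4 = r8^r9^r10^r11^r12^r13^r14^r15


s1=0, s2=0, s3=1, s4=0

Syndrome = 4 (error at position 4)


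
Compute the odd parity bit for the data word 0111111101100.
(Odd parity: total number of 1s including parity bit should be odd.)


Number of 1s in data: 9
Parity bit: 0

0


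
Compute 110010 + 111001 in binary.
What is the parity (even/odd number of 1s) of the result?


110010 = 50
111001 = 57
Sum = 107 = 1101011
1s count = 5

odd parity (5 ones in 1101011)


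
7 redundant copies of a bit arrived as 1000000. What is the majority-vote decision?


Ones: 1 out of 7
Threshold: 4

0 (1/7 voted 1)


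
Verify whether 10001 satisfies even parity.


Number of 1s: 2

Yes, parity is correct (2 ones)


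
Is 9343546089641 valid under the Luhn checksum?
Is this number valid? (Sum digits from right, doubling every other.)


Luhn sum = 76
76 mod 10 = 6

Invalid (Luhn sum mod 10 = 6)


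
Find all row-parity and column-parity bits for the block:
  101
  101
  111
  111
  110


Row parities: 00110
Column parities: 110

Row P: 00110, Col P: 110, Corner: 0


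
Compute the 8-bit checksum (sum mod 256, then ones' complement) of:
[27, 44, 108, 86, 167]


Sum = 432 mod 256 = 176
Complement = 79

79


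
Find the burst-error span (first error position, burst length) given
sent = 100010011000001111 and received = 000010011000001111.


XOR: 100000000000000000

Burst at position 0, length 1


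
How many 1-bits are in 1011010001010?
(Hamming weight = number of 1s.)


Counting 1s in 1011010001010

6


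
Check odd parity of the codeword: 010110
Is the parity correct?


Number of 1s: 3

Yes, parity is correct (3 ones)


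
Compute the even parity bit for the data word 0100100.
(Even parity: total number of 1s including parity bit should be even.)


Number of 1s in data: 2
Parity bit: 0

0


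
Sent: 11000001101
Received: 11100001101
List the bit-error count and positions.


XOR: 00100000000

1 error(s) at position(s): 2


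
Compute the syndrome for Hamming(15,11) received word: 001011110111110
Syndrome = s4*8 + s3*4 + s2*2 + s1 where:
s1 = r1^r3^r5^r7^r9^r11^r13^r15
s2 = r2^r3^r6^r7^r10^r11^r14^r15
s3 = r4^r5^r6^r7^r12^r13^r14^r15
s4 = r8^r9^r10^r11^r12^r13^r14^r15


s1=1, s2=0, s3=0, s4=0

Syndrome = 1 (error at position 1)


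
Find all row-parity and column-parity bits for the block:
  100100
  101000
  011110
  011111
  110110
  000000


Row parities: 000100
Column parities: 111011

Row P: 000100, Col P: 111011, Corner: 1


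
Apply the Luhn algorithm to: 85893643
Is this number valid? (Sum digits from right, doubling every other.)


Luhn sum = 51
51 mod 10 = 1

Invalid (Luhn sum mod 10 = 1)


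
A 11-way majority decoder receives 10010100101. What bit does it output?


Ones: 5 out of 11
Threshold: 6

0 (5/11 voted 1)


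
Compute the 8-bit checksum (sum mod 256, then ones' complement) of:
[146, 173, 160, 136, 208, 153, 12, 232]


Sum = 1220 mod 256 = 196
Complement = 59

59


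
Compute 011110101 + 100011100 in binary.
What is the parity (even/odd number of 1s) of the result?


011110101 = 245
100011100 = 284
Sum = 529 = 1000010001
1s count = 3

odd parity (3 ones in 1000010001)


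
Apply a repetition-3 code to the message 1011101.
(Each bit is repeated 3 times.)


Each bit -> 3 copies

111000111111111000111


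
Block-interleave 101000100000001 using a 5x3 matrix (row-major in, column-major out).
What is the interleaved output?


Matrix:
  101
  000
  100
  000
  001
Read columns: 101000000010001

101000000010001


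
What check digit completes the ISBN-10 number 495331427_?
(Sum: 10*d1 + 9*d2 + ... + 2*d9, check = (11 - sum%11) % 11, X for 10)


Weighted sum: 241
241 mod 11 = 10

Check digit: 1


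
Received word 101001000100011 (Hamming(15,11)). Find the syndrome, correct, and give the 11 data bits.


Syndrome = 15: error at position 15

Data: 10100100010 (corrected bit 15)


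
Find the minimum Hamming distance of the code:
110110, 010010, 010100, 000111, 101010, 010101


Comparing all pairs, minimum distance: 1
Can detect 0 errors, correct 0 errors

1


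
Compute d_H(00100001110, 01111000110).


XOR: 01011001000
Count of 1s: 4

4


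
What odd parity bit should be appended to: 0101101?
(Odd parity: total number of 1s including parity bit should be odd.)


Number of 1s in data: 4
Parity bit: 1

1


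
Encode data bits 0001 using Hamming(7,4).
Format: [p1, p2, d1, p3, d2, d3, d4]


Parity bits: p1=1, p2=1, p3=1

1101001


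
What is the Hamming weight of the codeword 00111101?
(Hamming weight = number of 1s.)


Counting 1s in 00111101

5


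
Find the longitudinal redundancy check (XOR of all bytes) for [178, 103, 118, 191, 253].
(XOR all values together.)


XOR chain: 178 ^ 103 ^ 118 ^ 191 ^ 253 = 225

225


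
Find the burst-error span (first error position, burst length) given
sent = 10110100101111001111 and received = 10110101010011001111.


XOR: 00000001111100000000

Burst at position 7, length 5


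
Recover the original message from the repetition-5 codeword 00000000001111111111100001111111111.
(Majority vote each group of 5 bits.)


Groups: 00000, 00000, 11111, 11111, 10000, 11111, 11111
Majority votes: 0011011

0011011


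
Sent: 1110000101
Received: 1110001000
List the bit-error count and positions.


XOR: 0000001101

3 error(s) at position(s): 6, 7, 9


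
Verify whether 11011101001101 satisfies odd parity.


Number of 1s: 9

Yes, parity is correct (9 ones)


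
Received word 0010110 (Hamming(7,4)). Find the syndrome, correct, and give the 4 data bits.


Syndrome = 0: no error detected

Data: 1110 (no errors)


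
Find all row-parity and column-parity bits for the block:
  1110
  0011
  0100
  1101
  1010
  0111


Row parities: 101101
Column parities: 1001

Row P: 101101, Col P: 1001, Corner: 0


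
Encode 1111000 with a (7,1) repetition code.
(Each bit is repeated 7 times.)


Each bit -> 7 copies

1111111111111111111111111111000000000000000000000


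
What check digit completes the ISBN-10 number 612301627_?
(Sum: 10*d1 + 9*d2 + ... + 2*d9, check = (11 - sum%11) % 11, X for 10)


Weighted sum: 155
155 mod 11 = 1

Check digit: X


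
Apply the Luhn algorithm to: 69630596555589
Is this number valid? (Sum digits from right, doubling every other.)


Luhn sum = 66
66 mod 10 = 6

Invalid (Luhn sum mod 10 = 6)


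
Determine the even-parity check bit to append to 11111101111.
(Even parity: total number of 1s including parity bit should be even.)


Number of 1s in data: 10
Parity bit: 0

0


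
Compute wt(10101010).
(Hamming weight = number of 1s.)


Counting 1s in 10101010

4


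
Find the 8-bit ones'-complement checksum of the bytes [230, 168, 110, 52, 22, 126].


Sum = 708 mod 256 = 196
Complement = 59

59


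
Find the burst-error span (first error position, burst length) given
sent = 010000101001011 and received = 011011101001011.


XOR: 001011000000000

Burst at position 2, length 4


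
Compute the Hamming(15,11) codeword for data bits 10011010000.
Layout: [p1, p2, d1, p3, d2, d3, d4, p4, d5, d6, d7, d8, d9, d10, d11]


Parity bits: p1=0, p2=1, p3=1, p4=0

011100101010000


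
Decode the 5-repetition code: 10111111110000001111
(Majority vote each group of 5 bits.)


Groups: 10111, 11111, 00000, 01111
Majority votes: 1101

1101


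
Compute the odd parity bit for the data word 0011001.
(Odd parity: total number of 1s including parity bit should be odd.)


Number of 1s in data: 3
Parity bit: 0

0


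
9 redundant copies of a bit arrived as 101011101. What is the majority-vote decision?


Ones: 6 out of 9
Threshold: 5

1 (6/9 voted 1)


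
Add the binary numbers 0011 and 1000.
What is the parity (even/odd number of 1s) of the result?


0011 = 3
1000 = 8
Sum = 11 = 1011
1s count = 3

odd parity (3 ones in 1011)


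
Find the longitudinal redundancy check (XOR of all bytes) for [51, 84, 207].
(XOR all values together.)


XOR chain: 51 ^ 84 ^ 207 = 168

168


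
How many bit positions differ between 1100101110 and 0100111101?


XOR: 1000010011
Count of 1s: 4

4


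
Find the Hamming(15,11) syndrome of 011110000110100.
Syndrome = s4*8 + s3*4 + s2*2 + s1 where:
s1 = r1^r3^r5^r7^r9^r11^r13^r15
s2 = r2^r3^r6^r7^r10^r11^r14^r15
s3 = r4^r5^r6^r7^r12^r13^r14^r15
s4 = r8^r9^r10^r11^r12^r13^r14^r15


s1=0, s2=0, s3=1, s4=1

Syndrome = 12 (error at position 12)


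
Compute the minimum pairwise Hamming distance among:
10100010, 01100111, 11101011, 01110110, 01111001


Comparing all pairs, minimum distance: 2
Can detect 1 errors, correct 0 errors

2


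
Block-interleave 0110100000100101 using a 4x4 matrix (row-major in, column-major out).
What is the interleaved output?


Matrix:
  0110
  1000
  0010
  0101
Read columns: 0100100110100001

0100100110100001


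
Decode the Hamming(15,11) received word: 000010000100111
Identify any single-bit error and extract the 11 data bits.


Syndrome = 3: error at position 3

Data: 11000100111 (corrected bit 3)


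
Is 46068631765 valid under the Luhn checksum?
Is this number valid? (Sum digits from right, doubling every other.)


Luhn sum = 41
41 mod 10 = 1

Invalid (Luhn sum mod 10 = 1)


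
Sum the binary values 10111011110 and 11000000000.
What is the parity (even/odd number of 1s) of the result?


10111011110 = 1502
11000000000 = 1536
Sum = 3038 = 101111011110
1s count = 9

odd parity (9 ones in 101111011110)


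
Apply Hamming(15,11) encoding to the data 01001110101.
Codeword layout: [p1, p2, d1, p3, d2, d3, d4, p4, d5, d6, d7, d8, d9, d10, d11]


Parity bits: p1=1, p2=1, p3=1, p4=1

110110011110101


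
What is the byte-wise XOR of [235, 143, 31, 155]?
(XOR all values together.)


XOR chain: 235 ^ 143 ^ 31 ^ 155 = 224

224


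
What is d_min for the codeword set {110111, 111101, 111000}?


Comparing all pairs, minimum distance: 2
Can detect 1 errors, correct 0 errors

2


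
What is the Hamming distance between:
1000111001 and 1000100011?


XOR: 0000011010
Count of 1s: 3

3


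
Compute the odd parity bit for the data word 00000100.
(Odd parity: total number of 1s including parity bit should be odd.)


Number of 1s in data: 1
Parity bit: 0

0


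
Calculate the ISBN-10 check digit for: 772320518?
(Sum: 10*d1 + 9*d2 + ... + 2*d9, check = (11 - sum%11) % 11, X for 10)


Weighted sum: 221
221 mod 11 = 1

Check digit: X


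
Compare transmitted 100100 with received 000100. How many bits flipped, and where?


XOR: 100000

1 error(s) at position(s): 0


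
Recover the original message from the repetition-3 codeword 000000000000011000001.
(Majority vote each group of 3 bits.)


Groups: 000, 000, 000, 000, 011, 000, 001
Majority votes: 0000100

0000100


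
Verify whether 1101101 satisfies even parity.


Number of 1s: 5

No, parity error (5 ones)


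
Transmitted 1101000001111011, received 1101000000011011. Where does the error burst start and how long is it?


XOR: 0000000001100000

Burst at position 9, length 2


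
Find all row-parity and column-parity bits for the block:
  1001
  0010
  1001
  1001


Row parities: 0100
Column parities: 1011

Row P: 0100, Col P: 1011, Corner: 1


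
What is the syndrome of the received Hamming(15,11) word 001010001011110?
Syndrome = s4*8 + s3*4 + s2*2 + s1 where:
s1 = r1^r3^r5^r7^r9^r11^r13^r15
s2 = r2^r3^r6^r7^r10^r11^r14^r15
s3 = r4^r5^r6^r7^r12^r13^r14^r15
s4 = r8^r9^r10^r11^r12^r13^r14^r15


s1=1, s2=1, s3=0, s4=1

Syndrome = 11 (error at position 11)


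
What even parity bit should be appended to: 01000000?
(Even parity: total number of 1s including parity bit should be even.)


Number of 1s in data: 1
Parity bit: 1

1


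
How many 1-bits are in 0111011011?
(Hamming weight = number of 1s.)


Counting 1s in 0111011011

7


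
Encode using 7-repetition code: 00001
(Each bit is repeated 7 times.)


Each bit -> 7 copies

00000000000000000000000000001111111


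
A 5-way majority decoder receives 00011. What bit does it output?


Ones: 2 out of 5
Threshold: 3

0 (2/5 voted 1)


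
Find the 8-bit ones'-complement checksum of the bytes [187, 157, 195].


Sum = 539 mod 256 = 27
Complement = 228

228


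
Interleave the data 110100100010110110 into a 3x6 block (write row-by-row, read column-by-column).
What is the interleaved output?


Matrix:
  110100
  100010
  110110
Read columns: 111101000101011000

111101000101011000


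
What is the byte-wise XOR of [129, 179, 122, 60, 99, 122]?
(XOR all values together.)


XOR chain: 129 ^ 179 ^ 122 ^ 60 ^ 99 ^ 122 = 109

109


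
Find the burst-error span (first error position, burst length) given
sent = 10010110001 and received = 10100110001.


XOR: 00110000000

Burst at position 2, length 2


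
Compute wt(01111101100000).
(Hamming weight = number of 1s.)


Counting 1s in 01111101100000

7


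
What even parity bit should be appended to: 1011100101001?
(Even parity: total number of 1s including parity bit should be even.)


Number of 1s in data: 7
Parity bit: 1

1


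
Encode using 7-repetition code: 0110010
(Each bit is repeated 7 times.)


Each bit -> 7 copies

0000000111111111111110000000000000011111110000000


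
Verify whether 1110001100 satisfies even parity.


Number of 1s: 5

No, parity error (5 ones)


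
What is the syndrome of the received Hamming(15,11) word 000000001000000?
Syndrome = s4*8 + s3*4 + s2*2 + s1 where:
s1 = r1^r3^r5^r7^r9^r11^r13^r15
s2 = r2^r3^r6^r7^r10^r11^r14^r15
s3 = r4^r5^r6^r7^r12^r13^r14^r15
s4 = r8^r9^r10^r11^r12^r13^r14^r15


s1=1, s2=0, s3=0, s4=1

Syndrome = 9 (error at position 9)


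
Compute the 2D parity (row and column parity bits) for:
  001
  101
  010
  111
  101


Row parities: 10110
Column parities: 100

Row P: 10110, Col P: 100, Corner: 1


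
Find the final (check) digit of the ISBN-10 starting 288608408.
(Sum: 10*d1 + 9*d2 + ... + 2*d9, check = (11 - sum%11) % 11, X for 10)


Weighted sum: 270
270 mod 11 = 6

Check digit: 5


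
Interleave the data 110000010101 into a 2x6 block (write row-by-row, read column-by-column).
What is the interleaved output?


Matrix:
  110000
  010101
Read columns: 101100010001

101100010001


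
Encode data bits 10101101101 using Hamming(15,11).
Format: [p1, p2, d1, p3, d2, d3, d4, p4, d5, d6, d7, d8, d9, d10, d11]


Parity bits: p1=0, p2=0, p3=0, p4=1

001001011101101


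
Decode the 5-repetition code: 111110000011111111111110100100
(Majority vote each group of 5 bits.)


Groups: 11111, 00000, 11111, 11111, 11101, 00100
Majority votes: 101110

101110


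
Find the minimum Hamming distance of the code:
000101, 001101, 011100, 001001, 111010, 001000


Comparing all pairs, minimum distance: 1
Can detect 0 errors, correct 0 errors

1


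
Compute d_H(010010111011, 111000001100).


XOR: 101010110111
Count of 1s: 8

8


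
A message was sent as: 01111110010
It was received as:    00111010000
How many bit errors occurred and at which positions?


XOR: 01000100010

3 error(s) at position(s): 1, 5, 9


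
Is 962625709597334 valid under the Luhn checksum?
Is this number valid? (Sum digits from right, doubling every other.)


Luhn sum = 64
64 mod 10 = 4

Invalid (Luhn sum mod 10 = 4)


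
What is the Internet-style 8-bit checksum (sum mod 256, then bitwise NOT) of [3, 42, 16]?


Sum = 61 mod 256 = 61
Complement = 194

194


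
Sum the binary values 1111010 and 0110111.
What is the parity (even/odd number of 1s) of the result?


1111010 = 122
0110111 = 55
Sum = 177 = 10110001
1s count = 4

even parity (4 ones in 10110001)


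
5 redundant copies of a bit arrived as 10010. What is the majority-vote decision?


Ones: 2 out of 5
Threshold: 3

0 (2/5 voted 1)


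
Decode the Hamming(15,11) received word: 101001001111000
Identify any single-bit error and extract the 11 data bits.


Syndrome = 0: no error detected

Data: 10101111000 (no errors)


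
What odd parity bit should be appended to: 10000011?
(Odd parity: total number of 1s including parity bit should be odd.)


Number of 1s in data: 3
Parity bit: 0

0


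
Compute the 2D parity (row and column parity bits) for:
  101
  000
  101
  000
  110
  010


Row parities: 000001
Column parities: 100

Row P: 000001, Col P: 100, Corner: 1


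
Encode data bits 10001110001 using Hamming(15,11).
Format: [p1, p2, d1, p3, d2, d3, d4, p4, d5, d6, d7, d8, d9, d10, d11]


Parity bits: p1=0, p2=0, p3=1, p4=0

001100001110001


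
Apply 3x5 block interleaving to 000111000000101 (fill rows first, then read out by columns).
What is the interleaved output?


Matrix:
  00011
  10000
  00101
Read columns: 010000001100101

010000001100101


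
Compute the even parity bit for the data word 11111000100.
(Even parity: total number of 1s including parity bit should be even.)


Number of 1s in data: 6
Parity bit: 0

0


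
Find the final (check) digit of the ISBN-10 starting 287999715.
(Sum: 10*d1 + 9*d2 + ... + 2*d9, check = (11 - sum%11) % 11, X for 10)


Weighted sum: 351
351 mod 11 = 10

Check digit: 1


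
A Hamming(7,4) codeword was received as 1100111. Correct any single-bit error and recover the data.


Syndrome = 7: error at position 7

Data: 0110 (corrected bit 7)


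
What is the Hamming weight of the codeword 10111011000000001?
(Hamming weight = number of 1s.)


Counting 1s in 10111011000000001

7


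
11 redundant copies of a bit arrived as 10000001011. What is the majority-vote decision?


Ones: 4 out of 11
Threshold: 6

0 (4/11 voted 1)


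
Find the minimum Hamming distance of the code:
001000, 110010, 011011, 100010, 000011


Comparing all pairs, minimum distance: 1
Can detect 0 errors, correct 0 errors

1


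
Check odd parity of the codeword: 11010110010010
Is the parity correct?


Number of 1s: 7

Yes, parity is correct (7 ones)


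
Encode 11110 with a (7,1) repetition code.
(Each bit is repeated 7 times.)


Each bit -> 7 copies

11111111111111111111111111110000000


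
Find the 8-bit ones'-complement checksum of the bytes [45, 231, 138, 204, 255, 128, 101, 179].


Sum = 1281 mod 256 = 1
Complement = 254

254


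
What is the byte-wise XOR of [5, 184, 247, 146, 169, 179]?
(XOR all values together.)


XOR chain: 5 ^ 184 ^ 247 ^ 146 ^ 169 ^ 179 = 194

194


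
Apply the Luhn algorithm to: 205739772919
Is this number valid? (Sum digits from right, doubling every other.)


Luhn sum = 63
63 mod 10 = 3

Invalid (Luhn sum mod 10 = 3)


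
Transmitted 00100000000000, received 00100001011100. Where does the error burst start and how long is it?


XOR: 00000001011100

Burst at position 7, length 5


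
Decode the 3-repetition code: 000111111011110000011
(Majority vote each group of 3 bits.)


Groups: 000, 111, 111, 011, 110, 000, 011
Majority votes: 0111101

0111101


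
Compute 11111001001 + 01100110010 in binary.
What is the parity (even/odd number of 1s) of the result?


11111001001 = 1993
01100110010 = 818
Sum = 2811 = 101011111011
1s count = 9

odd parity (9 ones in 101011111011)


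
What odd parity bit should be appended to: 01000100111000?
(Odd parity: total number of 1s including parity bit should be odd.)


Number of 1s in data: 5
Parity bit: 0

0


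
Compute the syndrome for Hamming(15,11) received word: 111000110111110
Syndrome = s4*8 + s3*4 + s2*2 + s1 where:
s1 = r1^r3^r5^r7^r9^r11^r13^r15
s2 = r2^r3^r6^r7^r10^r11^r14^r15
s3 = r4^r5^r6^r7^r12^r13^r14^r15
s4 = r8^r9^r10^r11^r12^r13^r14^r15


s1=1, s2=0, s3=0, s4=0

Syndrome = 1 (error at position 1)


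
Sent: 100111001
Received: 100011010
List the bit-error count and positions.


XOR: 000100011

3 error(s) at position(s): 3, 7, 8


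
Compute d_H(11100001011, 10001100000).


XOR: 01101101011
Count of 1s: 7

7


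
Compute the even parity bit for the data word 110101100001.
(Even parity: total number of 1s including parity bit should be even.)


Number of 1s in data: 6
Parity bit: 0

0


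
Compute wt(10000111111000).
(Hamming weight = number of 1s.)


Counting 1s in 10000111111000

7


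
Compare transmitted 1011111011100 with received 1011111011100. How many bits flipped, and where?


XOR: 0000000000000

0 errors (received matches sent)


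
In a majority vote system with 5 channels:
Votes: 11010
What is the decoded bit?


Ones: 3 out of 5
Threshold: 3

1 (3/5 voted 1)


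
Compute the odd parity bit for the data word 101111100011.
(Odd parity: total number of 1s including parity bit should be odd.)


Number of 1s in data: 8
Parity bit: 1

1


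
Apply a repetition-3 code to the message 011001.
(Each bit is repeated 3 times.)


Each bit -> 3 copies

000111111000000111


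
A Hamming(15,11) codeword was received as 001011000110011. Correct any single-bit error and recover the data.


Syndrome = 0: no error detected

Data: 11100110011 (no errors)


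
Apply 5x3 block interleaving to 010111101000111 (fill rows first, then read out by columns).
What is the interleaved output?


Matrix:
  010
  111
  101
  000
  111
Read columns: 011011100101101

011011100101101


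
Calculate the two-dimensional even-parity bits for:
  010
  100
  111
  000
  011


Row parities: 11100
Column parities: 010

Row P: 11100, Col P: 010, Corner: 1


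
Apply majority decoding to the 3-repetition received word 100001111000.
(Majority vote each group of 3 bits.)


Groups: 100, 001, 111, 000
Majority votes: 0010

0010


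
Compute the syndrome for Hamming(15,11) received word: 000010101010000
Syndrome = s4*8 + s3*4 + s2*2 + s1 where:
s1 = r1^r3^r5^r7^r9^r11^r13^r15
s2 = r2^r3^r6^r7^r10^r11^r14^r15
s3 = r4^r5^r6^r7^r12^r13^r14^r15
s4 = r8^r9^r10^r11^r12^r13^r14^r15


s1=0, s2=0, s3=0, s4=0

Syndrome = 0 (no error)


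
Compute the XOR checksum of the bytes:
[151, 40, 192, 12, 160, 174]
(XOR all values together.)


XOR chain: 151 ^ 40 ^ 192 ^ 12 ^ 160 ^ 174 = 125

125


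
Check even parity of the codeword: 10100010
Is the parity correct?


Number of 1s: 3

No, parity error (3 ones)


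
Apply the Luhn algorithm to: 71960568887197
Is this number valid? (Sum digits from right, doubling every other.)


Luhn sum = 74
74 mod 10 = 4

Invalid (Luhn sum mod 10 = 4)


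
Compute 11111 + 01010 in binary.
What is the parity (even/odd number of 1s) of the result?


11111 = 31
01010 = 10
Sum = 41 = 101001
1s count = 3

odd parity (3 ones in 101001)


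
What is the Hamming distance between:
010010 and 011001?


XOR: 001011
Count of 1s: 3

3


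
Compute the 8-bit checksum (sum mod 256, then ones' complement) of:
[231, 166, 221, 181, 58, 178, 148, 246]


Sum = 1429 mod 256 = 149
Complement = 106

106


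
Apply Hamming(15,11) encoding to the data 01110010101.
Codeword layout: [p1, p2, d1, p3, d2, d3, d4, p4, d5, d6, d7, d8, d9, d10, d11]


Parity bits: p1=1, p2=0, p3=1, p4=1

100111110010101


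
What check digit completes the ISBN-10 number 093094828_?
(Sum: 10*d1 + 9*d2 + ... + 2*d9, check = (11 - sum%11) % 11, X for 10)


Weighted sum: 233
233 mod 11 = 2

Check digit: 9


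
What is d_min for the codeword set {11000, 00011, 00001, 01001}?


Comparing all pairs, minimum distance: 1
Can detect 0 errors, correct 0 errors

1


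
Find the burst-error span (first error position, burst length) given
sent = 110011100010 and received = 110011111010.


XOR: 000000011000

Burst at position 7, length 2


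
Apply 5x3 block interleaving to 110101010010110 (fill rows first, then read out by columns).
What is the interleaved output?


Matrix:
  110
  101
  010
  010
  110
Read columns: 110011011101000

110011011101000


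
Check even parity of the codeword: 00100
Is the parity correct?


Number of 1s: 1

No, parity error (1 ones)


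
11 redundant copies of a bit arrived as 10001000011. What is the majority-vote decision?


Ones: 4 out of 11
Threshold: 6

0 (4/11 voted 1)


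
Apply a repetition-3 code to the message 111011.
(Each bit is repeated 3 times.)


Each bit -> 3 copies

111111111000111111


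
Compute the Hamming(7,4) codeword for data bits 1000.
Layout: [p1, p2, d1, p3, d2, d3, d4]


Parity bits: p1=1, p2=1, p3=0

1110000


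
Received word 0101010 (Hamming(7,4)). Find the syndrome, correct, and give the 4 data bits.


Syndrome = 0: no error detected

Data: 0010 (no errors)


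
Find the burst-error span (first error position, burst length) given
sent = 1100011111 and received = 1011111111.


XOR: 0111100000

Burst at position 1, length 4


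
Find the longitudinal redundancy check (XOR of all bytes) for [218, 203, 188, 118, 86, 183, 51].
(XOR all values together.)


XOR chain: 218 ^ 203 ^ 188 ^ 118 ^ 86 ^ 183 ^ 51 = 9

9


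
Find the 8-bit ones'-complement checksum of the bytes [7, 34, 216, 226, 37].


Sum = 520 mod 256 = 8
Complement = 247

247


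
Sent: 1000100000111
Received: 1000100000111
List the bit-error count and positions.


XOR: 0000000000000

0 errors (received matches sent)


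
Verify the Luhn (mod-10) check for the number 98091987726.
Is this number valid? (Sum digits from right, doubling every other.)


Luhn sum = 65
65 mod 10 = 5

Invalid (Luhn sum mod 10 = 5)


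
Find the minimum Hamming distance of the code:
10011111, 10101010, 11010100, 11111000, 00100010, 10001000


Comparing all pairs, minimum distance: 2
Can detect 1 errors, correct 0 errors

2


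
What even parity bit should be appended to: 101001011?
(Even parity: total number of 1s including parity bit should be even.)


Number of 1s in data: 5
Parity bit: 1

1


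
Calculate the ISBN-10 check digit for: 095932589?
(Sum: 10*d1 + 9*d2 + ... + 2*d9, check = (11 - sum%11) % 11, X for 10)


Weighted sum: 274
274 mod 11 = 10

Check digit: 1


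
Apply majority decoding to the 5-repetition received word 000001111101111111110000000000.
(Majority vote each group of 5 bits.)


Groups: 00000, 11111, 01111, 11111, 00000, 00000
Majority votes: 011100

011100


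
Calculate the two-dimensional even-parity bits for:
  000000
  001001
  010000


Row parities: 001
Column parities: 011001

Row P: 001, Col P: 011001, Corner: 1


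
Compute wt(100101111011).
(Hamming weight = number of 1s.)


Counting 1s in 100101111011

8


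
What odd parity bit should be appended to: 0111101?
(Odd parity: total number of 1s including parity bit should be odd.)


Number of 1s in data: 5
Parity bit: 0

0


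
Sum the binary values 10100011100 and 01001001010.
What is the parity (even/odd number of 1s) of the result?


10100011100 = 1308
01001001010 = 586
Sum = 1894 = 11101100110
1s count = 7

odd parity (7 ones in 11101100110)


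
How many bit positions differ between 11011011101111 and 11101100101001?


XOR: 00110111000110
Count of 1s: 7

7


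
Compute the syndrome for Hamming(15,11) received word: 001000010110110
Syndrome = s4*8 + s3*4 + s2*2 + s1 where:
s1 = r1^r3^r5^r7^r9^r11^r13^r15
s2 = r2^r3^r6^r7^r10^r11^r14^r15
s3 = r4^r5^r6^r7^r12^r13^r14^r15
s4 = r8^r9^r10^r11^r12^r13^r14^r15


s1=1, s2=0, s3=0, s4=1

Syndrome = 9 (error at position 9)


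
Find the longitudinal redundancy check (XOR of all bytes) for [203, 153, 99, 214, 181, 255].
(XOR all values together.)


XOR chain: 203 ^ 153 ^ 99 ^ 214 ^ 181 ^ 255 = 173

173


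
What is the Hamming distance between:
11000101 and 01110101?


XOR: 10110000
Count of 1s: 3

3


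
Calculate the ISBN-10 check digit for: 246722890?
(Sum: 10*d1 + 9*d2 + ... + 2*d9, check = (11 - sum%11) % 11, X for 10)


Weighted sum: 234
234 mod 11 = 3

Check digit: 8


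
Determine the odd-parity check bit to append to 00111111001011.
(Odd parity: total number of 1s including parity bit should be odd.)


Number of 1s in data: 9
Parity bit: 0

0


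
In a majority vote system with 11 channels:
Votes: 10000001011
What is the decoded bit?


Ones: 4 out of 11
Threshold: 6

0 (4/11 voted 1)


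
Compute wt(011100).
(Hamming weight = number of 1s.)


Counting 1s in 011100

3


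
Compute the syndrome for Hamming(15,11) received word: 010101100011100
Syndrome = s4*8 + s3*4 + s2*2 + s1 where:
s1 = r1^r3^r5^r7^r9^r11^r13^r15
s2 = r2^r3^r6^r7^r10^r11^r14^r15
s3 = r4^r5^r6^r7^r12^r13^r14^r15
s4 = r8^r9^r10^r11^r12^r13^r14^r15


s1=1, s2=0, s3=1, s4=1

Syndrome = 13 (error at position 13)


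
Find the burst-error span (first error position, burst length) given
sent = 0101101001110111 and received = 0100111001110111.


XOR: 0001010000000000

Burst at position 3, length 3


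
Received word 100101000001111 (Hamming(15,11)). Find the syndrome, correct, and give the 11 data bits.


Syndrome = 3: error at position 3

Data: 10100001111 (corrected bit 3)


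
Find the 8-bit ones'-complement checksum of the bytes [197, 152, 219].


Sum = 568 mod 256 = 56
Complement = 199

199


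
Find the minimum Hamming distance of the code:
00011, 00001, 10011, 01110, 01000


Comparing all pairs, minimum distance: 1
Can detect 0 errors, correct 0 errors

1


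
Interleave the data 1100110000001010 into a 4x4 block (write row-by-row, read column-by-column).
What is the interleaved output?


Matrix:
  1100
  1100
  0000
  1010
Read columns: 1101110000010000

1101110000010000


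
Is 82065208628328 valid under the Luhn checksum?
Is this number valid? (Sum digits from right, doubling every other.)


Luhn sum = 53
53 mod 10 = 3

Invalid (Luhn sum mod 10 = 3)


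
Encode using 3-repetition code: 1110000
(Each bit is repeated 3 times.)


Each bit -> 3 copies

111111111000000000000


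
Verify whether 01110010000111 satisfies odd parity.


Number of 1s: 7

Yes, parity is correct (7 ones)


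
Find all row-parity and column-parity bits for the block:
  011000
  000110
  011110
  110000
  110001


Row parities: 00001
Column parities: 000001

Row P: 00001, Col P: 000001, Corner: 1


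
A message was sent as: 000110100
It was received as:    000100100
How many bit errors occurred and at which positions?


XOR: 000010000

1 error(s) at position(s): 4


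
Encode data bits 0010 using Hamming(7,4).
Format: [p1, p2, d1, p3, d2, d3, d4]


Parity bits: p1=0, p2=1, p3=1

0101010


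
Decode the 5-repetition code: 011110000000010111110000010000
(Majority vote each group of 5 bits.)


Groups: 01111, 00000, 00010, 11111, 00000, 10000
Majority votes: 100100

100100


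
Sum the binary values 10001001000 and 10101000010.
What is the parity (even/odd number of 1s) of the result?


10001001000 = 1096
10101000010 = 1346
Sum = 2442 = 100110001010
1s count = 5

odd parity (5 ones in 100110001010)


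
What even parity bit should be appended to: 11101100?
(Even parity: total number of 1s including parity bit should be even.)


Number of 1s in data: 5
Parity bit: 1

1


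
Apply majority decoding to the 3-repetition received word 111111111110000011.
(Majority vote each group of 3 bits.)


Groups: 111, 111, 111, 110, 000, 011
Majority votes: 111101

111101


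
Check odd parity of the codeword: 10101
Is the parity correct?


Number of 1s: 3

Yes, parity is correct (3 ones)


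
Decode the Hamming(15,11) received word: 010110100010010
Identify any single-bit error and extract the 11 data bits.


Syndrome = 1: error at position 1

Data: 01010010010 (corrected bit 1)


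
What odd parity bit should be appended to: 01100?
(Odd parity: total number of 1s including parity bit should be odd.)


Number of 1s in data: 2
Parity bit: 1

1
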